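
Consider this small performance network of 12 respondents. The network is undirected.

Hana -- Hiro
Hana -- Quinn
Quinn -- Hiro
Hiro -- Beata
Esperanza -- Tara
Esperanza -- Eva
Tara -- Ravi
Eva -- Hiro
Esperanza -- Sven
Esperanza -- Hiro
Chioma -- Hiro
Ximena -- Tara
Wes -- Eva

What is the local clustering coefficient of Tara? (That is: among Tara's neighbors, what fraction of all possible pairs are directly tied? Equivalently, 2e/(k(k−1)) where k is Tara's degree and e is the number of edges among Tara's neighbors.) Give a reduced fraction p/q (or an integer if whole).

0

Tara's neighbors: Esperanza, Ravi, and Ximena (k = 3).
Possible neighbor pairs: C(3,2) = 3. Edges among them: none → e = 0.
Clustering(Tara) = 0/3 = 0.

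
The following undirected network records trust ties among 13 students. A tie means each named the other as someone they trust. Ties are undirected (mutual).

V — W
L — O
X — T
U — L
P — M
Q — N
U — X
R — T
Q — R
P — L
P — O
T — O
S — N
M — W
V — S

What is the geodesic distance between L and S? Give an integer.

One shortest route is L – P – M – W – V – S, which uses 5 edges, and at distance 4 from L we only reach {Q, V}, which does not include S. So d(L,S) = 5.

5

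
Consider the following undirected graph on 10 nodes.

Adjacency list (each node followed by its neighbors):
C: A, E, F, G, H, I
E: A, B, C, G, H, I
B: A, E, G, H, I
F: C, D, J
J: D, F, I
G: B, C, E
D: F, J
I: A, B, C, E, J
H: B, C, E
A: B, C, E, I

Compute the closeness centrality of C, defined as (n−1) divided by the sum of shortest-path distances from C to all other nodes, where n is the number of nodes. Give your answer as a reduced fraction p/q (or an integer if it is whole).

Distances from C: A:1, B:2, D:2, E:1, F:1, G:1, H:1, I:1, J:2. Sum = 12.
n = 10, so closeness = 9/12 = 3/4.

3/4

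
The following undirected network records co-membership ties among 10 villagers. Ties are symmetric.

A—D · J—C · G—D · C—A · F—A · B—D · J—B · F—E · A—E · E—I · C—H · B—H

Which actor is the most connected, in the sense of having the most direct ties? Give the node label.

A

Degrees — A:4, B:3, C:3, D:3, E:3, F:2, G:1, H:2, I:1, J:2.
The maximum is 4, attained only by A.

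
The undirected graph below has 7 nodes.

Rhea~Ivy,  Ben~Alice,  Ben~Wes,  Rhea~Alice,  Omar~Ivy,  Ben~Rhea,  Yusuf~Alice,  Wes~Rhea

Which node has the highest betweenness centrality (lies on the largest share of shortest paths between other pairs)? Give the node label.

Rhea

Unnormalized betweenness of each node: Alice:5, Ben:1, Ivy:5, Omar:0, Rhea:9, Wes:0, Yusuf:0.
Rhea has the largest value, 9, making it the main broker — the node through which the most shortest paths run.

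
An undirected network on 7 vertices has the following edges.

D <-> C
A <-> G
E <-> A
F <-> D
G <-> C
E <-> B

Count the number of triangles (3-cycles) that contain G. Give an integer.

G's neighbors are A and C, but none of them are tied to each other, so no triangle contains G.

0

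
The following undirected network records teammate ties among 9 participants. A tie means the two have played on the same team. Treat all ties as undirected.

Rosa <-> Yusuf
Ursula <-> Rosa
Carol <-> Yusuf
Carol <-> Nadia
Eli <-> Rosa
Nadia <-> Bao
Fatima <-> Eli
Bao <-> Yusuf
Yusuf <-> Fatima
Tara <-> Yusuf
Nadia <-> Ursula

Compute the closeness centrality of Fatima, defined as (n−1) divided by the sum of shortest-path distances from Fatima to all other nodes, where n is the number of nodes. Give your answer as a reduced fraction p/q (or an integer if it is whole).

1/2

Distances from Fatima: Bao:2, Carol:2, Eli:1, Nadia:3, Rosa:2, Tara:2, Ursula:3, Yusuf:1. Sum = 16.
n = 9, so closeness = 8/16 = 1/2.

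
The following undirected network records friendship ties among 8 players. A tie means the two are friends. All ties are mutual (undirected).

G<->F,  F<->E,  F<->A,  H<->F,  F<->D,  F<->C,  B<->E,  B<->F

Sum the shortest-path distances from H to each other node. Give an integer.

Distances from H: A:2, B:2, C:2, D:2, E:2, F:1, G:2.
Sum = 2 + 2 + 2 + 2 + 2 + 1 + 2 = 13.

13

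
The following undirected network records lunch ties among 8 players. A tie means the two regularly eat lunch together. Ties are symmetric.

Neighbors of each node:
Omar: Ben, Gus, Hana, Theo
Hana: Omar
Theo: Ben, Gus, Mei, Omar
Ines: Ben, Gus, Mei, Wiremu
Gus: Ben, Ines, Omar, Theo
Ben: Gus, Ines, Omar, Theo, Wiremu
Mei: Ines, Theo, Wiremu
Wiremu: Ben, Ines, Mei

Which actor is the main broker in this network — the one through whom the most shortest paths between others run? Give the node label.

Omar

Unnormalized betweenness of each node: Ben:13/3, Gus:4/3, Hana:0, Ines:4/3, Mei:5/6, Omar:6, Theo:17/6, Wiremu:1/3.
Omar has the largest value, 6, making it the main broker — the node through which the most shortest paths run.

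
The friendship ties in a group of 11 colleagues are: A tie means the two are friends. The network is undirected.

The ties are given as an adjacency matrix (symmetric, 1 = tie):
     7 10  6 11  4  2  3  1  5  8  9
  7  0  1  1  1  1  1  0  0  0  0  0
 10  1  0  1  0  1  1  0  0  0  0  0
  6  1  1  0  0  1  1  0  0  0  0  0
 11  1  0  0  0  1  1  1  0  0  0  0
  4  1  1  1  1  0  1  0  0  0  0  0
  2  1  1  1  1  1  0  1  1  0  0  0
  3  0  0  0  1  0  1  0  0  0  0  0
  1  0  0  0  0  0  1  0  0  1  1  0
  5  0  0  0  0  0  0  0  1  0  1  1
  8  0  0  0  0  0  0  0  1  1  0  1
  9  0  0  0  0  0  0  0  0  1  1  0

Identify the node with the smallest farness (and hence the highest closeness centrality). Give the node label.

2

Farness (sum of distances to all others) for each node — 1:17, 2:14, 3:22, 4:19, 5:23, 6:20, 7:19, 8:23, 9:31, 10:20, 11:20.
The smallest farness is 14, for 2, so 2 has the highest closeness.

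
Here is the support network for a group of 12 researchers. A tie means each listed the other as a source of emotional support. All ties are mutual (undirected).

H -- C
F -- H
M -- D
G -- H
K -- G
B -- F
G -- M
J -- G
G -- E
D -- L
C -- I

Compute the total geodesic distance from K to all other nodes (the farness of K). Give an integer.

30

Distances from K: B:4, C:3, D:3, E:2, F:3, G:1, H:2, I:4, J:2, L:4, M:2.
Sum = 4 + 3 + 3 + 2 + 3 + 1 + 2 + 4 + 2 + 4 + 2 = 30.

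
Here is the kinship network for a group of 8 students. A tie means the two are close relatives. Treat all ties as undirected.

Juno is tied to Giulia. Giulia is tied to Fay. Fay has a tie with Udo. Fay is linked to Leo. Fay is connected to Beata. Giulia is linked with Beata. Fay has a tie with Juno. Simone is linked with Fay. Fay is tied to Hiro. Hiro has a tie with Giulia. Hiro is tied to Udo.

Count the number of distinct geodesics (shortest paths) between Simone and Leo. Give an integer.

1

The shortest distance is 2, and the only length-2 path is Simone–Fay–Leo. So there is exactly 1 shortest path.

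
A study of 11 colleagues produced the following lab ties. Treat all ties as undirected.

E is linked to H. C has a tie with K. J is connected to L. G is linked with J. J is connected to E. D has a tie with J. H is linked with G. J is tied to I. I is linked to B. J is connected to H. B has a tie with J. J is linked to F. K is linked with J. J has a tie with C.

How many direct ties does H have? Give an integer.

H is directly tied to E, G, and J. That is 3 neighbors, so the degree of H is 3.

3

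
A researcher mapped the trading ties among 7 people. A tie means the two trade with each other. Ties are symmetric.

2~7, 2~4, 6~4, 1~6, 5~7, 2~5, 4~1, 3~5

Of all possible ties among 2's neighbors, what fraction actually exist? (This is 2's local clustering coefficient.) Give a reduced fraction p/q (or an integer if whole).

1/3

2's neighbors: 4, 5, and 7 (k = 3).
Possible neighbor pairs: C(3,2) = 3. Edges among them: 5–7 → e = 1.
Clustering(2) = 1/3.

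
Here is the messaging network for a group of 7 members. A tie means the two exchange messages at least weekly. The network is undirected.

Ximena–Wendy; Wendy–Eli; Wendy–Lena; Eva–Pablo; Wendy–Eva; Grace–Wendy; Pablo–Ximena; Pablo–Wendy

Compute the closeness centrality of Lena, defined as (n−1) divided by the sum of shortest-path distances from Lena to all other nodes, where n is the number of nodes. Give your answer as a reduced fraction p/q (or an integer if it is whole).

Distances from Lena: Eli:2, Eva:2, Grace:2, Pablo:2, Wendy:1, Ximena:2. Sum = 11.
n = 7, so closeness = 6/11.

6/11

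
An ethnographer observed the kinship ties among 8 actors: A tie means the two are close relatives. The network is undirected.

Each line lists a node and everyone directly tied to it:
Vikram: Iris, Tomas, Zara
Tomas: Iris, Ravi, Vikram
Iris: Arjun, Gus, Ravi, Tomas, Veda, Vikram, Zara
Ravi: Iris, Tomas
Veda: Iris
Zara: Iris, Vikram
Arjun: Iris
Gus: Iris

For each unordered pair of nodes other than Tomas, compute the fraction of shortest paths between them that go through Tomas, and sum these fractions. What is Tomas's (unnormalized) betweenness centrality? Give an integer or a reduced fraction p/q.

Pairs whose geodesics pass through Tomas — Ravi–Vikram: 1/2.
All other pairs contribute 0.
Summing the contributions gives betweenness(Tomas) = 1/2.

1/2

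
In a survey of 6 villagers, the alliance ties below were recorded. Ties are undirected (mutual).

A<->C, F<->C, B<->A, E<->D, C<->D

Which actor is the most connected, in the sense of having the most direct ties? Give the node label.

C

Degrees — A:2, B:1, C:3, D:2, E:1, F:1.
The maximum is 3, attained only by C.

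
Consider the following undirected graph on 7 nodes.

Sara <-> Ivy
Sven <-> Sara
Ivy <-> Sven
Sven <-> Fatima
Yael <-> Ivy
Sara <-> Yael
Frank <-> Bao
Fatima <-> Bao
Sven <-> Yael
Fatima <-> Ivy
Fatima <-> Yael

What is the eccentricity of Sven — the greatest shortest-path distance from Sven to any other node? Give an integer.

3

Distances from Sven: Bao:2, Fatima:1, Frank:3, Ivy:1, Sara:1, Yael:1.
The largest is 3 (to Frank), so the eccentricity of Sven is 3.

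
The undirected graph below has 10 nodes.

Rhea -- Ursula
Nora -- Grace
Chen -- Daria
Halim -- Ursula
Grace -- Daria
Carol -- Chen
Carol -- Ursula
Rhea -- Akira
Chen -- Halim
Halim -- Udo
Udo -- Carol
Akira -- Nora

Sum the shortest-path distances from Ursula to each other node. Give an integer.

19

Distances from Ursula: Akira:2, Carol:1, Chen:2, Daria:3, Grace:4, Halim:1, Nora:3, Rhea:1, Udo:2.
Sum = 2 + 1 + 2 + 3 + 4 + 1 + 3 + 1 + 2 = 19.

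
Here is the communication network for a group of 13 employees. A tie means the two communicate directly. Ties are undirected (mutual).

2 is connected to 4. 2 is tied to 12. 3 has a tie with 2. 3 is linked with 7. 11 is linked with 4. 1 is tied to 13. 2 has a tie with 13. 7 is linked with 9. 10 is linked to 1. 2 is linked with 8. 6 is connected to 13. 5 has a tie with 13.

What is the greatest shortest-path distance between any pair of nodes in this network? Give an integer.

Eccentricity of each node (its greatest distance to any other): 1:5, 2:3, 3:4, 4:4, 5:5, 6:5, 7:5, 8:4, 9:6, 10:6, 11:5, 12:4, 13:4.
The maximum eccentricity is 6, realized for instance by the pair 9–10 via 9 – 7 – 3 – 2 – 13 – 1 – 10. So the diameter is 6.

6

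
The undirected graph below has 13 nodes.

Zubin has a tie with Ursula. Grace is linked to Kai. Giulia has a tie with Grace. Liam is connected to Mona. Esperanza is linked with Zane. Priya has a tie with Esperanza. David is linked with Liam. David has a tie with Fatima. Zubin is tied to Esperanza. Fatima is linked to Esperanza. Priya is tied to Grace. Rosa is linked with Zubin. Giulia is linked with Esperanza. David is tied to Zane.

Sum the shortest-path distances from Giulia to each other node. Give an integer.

Distances from Giulia: David:3, Esperanza:1, Fatima:2, Grace:1, Kai:2, Liam:4, Mona:5, Priya:2, Rosa:3, Ursula:3, Zane:2, Zubin:2.
Sum = 3 + 1 + 2 + 1 + 2 + 4 + 5 + 2 + 3 + 3 + 2 + 2 = 30.

30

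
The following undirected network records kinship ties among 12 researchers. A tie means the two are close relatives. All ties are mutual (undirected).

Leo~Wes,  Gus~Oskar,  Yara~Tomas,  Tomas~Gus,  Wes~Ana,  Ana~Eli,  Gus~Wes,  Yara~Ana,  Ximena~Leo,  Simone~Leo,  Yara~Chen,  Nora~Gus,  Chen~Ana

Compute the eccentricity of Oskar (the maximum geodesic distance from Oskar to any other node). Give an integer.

Distances from Oskar: Ana:3, Chen:4, Eli:4, Gus:1, Leo:3, Nora:2, Simone:4, Tomas:2, Wes:2, Ximena:4, Yara:3.
The largest is 4 (to Eli, Chen, Simone, and Ximena), so the eccentricity of Oskar is 4.

4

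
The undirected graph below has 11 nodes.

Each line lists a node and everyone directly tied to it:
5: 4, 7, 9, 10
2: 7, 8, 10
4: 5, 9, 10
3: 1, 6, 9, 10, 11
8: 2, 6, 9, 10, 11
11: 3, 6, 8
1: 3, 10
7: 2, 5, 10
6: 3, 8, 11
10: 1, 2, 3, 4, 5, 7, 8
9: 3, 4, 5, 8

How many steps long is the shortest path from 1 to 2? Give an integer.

2

One shortest route is 1 – 10 – 2, which uses 2 edges, and 1 and 2 are not directly tied, so nothing shorter exists. So d(1,2) = 2.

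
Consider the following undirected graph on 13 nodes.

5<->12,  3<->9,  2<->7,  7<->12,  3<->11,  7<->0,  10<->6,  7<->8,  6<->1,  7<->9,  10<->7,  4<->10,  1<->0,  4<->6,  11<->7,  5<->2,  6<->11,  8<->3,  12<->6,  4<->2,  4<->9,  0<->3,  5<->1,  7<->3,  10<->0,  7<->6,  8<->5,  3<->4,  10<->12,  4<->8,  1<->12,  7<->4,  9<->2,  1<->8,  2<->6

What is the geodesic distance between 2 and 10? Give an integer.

One shortest route is 2 – 6 – 10, which uses 2 edges, and 2 and 10 are not directly tied, so nothing shorter exists. So d(2,10) = 2.

2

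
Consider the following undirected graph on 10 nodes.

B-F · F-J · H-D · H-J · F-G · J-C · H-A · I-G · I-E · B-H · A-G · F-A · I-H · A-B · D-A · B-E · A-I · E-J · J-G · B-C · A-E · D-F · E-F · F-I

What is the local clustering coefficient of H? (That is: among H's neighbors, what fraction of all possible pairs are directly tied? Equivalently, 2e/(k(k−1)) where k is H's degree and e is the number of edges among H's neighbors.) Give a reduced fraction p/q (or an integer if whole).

H's neighbors: A, B, D, I, and J (k = 5).
Possible neighbor pairs: C(5,2) = 10. Edges among them: A–B, A–D, A–I → e = 3.
Clustering(H) = 3/10.

3/10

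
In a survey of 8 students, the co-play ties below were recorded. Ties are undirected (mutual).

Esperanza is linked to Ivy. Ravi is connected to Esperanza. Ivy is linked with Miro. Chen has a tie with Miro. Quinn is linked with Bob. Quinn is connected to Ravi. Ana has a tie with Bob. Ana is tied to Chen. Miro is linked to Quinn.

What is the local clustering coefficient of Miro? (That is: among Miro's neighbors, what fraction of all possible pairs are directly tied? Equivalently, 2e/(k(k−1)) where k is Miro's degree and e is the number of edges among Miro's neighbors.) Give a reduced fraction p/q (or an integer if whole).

Miro's neighbors: Chen, Ivy, and Quinn (k = 3).
Possible neighbor pairs: C(3,2) = 3. Edges among them: none → e = 0.
Clustering(Miro) = 0/3 = 0.

0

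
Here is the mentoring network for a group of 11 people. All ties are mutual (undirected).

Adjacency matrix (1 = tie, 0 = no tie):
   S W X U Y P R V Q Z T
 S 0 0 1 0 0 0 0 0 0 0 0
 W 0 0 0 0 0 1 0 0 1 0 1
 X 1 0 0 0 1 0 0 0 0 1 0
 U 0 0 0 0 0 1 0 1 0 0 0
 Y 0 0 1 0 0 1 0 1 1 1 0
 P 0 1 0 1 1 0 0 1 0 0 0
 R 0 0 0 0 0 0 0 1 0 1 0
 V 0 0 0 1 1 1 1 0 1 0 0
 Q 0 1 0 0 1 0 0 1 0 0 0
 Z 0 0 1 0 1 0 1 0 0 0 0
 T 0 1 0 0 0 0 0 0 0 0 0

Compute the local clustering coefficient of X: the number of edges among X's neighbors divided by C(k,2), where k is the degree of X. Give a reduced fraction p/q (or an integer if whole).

1/3

X's neighbors: S, Y, and Z (k = 3).
Possible neighbor pairs: C(3,2) = 3. Edges among them: Y–Z → e = 1.
Clustering(X) = 1/3.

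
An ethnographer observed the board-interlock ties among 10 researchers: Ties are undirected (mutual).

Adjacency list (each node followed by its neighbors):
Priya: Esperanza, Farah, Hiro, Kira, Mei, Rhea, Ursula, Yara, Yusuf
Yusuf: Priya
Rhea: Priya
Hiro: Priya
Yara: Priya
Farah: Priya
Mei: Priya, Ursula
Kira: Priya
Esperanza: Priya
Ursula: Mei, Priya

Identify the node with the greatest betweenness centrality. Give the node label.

Priya

Unnormalized betweenness of each node: Esperanza:0, Farah:0, Hiro:0, Kira:0, Mei:0, Priya:35, Rhea:0, Ursula:0, Yara:0, Yusuf:0.
Priya has the largest value, 35, making it the main broker — the node through which the most shortest paths run.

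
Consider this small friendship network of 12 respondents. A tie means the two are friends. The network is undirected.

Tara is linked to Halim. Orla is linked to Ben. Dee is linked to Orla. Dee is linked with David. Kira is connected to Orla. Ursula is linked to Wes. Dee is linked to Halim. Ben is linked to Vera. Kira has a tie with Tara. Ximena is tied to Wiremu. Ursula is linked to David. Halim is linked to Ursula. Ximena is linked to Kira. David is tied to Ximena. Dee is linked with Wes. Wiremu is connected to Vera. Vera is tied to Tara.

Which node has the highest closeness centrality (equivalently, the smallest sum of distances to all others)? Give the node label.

Farness (sum of distances to all others) for each node — Ben:26, David:22, Dee:20, Halim:22, Kira:21, Orla:21, Tara:21, Ursula:25, Vera:24, Wes:28, Wiremu:26, Ximena:22.
The smallest farness is 20, for Dee, so Dee has the highest closeness.

Dee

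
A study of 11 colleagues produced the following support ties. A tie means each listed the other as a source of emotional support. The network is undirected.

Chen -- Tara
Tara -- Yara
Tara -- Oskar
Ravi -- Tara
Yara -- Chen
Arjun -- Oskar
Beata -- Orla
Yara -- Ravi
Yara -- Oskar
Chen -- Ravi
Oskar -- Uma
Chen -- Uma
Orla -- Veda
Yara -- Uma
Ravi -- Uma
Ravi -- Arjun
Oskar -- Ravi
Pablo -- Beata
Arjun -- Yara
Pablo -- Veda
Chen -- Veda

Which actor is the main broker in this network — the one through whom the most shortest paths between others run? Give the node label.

Chen

Unnormalized betweenness of each node: Arjun:0, Beata:1/2, Chen:97/4, Orla:4, Oskar:11/12, Pablo:4, Ravi:14/3, Tara:5/4, Uma:5/4, Veda:43/2, Yara:14/3.
Chen has the largest value, 97/4, making it the main broker — the node through which the most shortest paths run.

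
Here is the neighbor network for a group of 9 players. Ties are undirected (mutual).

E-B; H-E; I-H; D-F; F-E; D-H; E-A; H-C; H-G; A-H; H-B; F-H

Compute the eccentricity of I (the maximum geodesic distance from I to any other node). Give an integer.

Distances from I: A:2, B:2, C:2, D:2, E:2, F:2, G:2, H:1.
The largest is 2 (to A, B, C, D, F, E, and G), so the eccentricity of I is 2.

2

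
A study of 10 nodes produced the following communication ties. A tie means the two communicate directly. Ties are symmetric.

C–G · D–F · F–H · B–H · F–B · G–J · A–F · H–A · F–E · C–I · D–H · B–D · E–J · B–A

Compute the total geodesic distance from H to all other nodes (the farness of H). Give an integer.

24

Distances from H: A:1, B:1, C:5, D:1, E:2, F:1, G:4, I:6, J:3.
Sum = 1 + 1 + 5 + 1 + 2 + 1 + 4 + 6 + 3 = 24.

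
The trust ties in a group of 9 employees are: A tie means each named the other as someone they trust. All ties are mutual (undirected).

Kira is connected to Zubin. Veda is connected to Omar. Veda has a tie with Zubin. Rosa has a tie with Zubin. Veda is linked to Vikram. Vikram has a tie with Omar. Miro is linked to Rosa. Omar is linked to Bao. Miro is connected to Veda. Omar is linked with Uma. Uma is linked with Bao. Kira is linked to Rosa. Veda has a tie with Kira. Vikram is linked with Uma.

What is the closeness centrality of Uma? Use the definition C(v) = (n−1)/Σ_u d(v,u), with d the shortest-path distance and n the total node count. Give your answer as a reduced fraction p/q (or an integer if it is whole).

4/9

Distances from Uma: Bao:1, Kira:3, Miro:3, Omar:1, Rosa:4, Veda:2, Vikram:1, Zubin:3. Sum = 18.
n = 9, so closeness = 8/18 = 4/9.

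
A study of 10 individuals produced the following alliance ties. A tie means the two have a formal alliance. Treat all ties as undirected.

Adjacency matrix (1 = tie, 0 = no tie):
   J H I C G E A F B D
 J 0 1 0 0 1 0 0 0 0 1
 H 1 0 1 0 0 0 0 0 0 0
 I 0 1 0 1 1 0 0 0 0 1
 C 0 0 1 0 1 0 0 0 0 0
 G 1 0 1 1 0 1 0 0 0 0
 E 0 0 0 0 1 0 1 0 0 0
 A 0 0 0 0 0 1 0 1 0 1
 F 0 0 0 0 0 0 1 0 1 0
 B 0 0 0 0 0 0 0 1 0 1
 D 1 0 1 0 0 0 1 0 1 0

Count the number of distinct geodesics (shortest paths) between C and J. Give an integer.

The shortest distance is 2, and the only length-2 path is C–G–J. So there is exactly 1 shortest path.

1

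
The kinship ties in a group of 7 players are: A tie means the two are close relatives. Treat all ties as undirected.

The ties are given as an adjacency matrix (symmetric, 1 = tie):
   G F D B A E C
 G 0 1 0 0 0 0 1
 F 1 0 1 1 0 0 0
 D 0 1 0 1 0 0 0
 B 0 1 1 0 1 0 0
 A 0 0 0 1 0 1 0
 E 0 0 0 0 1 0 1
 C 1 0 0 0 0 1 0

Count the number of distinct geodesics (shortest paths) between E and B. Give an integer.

1

The shortest distance is 2, and the only length-2 path is E–A–B. So there is exactly 1 shortest path.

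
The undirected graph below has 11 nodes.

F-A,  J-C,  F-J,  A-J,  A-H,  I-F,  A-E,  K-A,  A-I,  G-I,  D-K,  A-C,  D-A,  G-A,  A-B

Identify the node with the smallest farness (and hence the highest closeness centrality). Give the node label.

Farness (sum of distances to all others) for each node — A:10, B:19, C:18, D:18, E:19, F:17, G:18, H:19, I:17, J:17, K:18.
The smallest farness is 10, for A, so A has the highest closeness.

A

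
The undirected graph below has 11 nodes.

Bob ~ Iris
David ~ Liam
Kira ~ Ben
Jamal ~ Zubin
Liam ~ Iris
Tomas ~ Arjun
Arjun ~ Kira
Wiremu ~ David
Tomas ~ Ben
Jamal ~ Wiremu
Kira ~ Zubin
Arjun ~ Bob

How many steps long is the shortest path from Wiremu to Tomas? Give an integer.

5

One shortest route is Wiremu – Jamal – Zubin – Kira – Arjun – Tomas, which uses 5 edges, and at distance 4 from Wiremu we only reach {Arjun, Ben, Bob}, which does not include Tomas. So d(Wiremu,Tomas) = 5.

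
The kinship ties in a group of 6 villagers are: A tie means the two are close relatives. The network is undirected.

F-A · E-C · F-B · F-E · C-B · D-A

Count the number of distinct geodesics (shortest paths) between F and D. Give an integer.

1

The shortest distance is 2, and the only length-2 path is F–A–D. So there is exactly 1 shortest path.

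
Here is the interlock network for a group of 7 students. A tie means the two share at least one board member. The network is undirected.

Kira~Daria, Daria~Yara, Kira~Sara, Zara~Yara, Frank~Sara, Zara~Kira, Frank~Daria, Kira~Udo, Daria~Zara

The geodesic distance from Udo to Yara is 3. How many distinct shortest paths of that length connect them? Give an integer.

2

The shortest distance is 3. The length-3 paths are: Udo–Kira–Daria–Yara; Udo–Kira–Zara–Yara.
That gives 2 distinct shortest paths.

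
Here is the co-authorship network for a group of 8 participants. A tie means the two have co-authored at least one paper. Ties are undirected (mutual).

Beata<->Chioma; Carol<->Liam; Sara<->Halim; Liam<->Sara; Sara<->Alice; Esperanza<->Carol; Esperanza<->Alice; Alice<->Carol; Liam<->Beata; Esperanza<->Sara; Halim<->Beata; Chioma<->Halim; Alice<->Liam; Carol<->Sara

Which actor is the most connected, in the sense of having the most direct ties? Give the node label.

Sara

Degrees — Alice:4, Beata:3, Carol:4, Chioma:2, Esperanza:3, Halim:3, Liam:4, Sara:5.
The maximum is 5, attained only by Sara.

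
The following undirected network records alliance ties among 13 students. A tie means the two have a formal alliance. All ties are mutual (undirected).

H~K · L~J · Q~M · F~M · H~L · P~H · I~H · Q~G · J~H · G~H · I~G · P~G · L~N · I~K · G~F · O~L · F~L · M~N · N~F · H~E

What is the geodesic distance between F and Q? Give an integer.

2

One shortest route is F – G – Q, which uses 2 edges, and F and Q are not directly tied, so nothing shorter exists. So d(F,Q) = 2.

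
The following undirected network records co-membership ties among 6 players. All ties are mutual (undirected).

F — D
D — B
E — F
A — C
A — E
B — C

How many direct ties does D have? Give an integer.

2

D is directly tied to B and F. That is 2 neighbors, so the degree of D is 2.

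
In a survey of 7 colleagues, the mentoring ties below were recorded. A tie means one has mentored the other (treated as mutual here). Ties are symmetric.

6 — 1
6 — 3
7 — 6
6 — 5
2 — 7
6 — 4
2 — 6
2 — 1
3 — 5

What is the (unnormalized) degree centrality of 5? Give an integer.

2

5 is directly tied to 3 and 6. That is 2 neighbors, so the degree of 5 is 2.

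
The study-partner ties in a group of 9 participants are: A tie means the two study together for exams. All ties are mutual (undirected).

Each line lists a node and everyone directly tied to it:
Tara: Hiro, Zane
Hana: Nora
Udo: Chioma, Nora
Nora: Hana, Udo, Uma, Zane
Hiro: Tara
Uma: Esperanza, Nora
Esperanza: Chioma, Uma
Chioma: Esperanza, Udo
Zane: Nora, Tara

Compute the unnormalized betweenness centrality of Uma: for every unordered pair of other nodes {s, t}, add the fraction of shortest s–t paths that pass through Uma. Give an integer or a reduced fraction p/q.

Pairs whose geodesics pass through Uma — Nora–Esperanza: 1; Zane–Esperanza: 1; Esperanza–Hana: 1; Esperanza–Tara: 1; Esperanza–Hiro: 1.
All other pairs contribute 0.
Summing the contributions gives betweenness(Uma) = 5.

5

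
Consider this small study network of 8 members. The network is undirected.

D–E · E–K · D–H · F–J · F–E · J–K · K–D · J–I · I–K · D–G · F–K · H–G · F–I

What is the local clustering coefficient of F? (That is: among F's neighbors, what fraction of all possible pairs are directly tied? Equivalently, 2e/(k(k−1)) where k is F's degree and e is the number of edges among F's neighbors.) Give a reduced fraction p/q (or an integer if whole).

F's neighbors: E, I, J, and K (k = 4).
Possible neighbor pairs: C(4,2) = 6. Edges among them: E–K, I–J, I–K, J–K → e = 4.
Clustering(F) = 4/6 = 2/3.

2/3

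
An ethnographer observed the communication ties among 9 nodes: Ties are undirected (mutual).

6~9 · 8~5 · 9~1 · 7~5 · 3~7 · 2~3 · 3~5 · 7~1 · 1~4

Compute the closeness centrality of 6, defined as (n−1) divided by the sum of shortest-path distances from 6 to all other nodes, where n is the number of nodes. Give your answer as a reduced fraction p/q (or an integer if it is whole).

8/27

Distances from 6: 1:2, 2:5, 3:4, 4:3, 5:4, 7:3, 8:5, 9:1. Sum = 27.
n = 9, so closeness = 8/27.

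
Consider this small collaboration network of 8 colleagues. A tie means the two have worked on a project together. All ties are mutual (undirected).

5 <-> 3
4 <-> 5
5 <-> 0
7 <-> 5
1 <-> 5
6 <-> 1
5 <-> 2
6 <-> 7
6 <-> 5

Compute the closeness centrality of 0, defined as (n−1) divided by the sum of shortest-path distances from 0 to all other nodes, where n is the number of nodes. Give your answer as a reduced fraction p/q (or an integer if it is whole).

Distances from 0: 1:2, 2:2, 3:2, 4:2, 5:1, 6:2, 7:2. Sum = 13.
n = 8, so closeness = 7/13.

7/13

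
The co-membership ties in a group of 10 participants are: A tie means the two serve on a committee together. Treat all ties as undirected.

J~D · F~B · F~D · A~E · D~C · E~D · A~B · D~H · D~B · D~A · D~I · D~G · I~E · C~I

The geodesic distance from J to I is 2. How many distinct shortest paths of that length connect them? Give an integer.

The shortest distance is 2, and the only length-2 path is J–D–I. So there is exactly 1 shortest path.

1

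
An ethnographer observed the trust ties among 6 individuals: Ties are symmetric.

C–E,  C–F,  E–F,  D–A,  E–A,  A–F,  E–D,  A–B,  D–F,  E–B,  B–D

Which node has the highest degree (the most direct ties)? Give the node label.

Degrees — A:4, B:3, C:2, D:4, E:5, F:4.
The maximum is 5, attained only by E.

E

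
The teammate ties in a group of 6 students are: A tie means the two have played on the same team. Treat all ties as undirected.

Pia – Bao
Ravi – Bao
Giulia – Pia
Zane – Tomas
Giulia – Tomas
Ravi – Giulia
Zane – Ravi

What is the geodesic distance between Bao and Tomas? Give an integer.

One shortest route is Bao – Ravi – Zane – Tomas, which uses 3 edges, and at distance 2 from Bao we only reach {Giulia, Zane}, which does not include Tomas. So d(Bao,Tomas) = 3.

3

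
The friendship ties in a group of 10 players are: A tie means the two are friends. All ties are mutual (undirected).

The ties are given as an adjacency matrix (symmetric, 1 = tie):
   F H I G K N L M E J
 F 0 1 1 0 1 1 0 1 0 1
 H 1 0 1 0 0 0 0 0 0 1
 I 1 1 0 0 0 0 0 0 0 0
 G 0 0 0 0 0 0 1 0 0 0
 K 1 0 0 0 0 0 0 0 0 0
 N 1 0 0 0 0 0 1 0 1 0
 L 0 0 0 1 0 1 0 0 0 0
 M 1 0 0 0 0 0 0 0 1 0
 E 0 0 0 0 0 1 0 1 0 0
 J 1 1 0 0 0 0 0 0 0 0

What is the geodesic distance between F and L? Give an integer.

2

One shortest route is F – N – L, which uses 2 edges, and F and L are not directly tied, so nothing shorter exists. So d(F,L) = 2.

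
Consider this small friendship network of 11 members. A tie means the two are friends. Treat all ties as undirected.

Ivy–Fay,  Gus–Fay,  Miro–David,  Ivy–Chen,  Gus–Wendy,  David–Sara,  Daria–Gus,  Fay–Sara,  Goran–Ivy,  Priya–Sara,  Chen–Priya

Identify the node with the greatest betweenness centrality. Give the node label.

Unnormalized betweenness of each node: Chen:2, Daria:0, David:9, Fay:27, Goran:0, Gus:17, Ivy:13, Miro:0, Priya:3, Sara:20, Wendy:0.
Fay has the largest value, 27, making it the main broker — the node through which the most shortest paths run.

Fay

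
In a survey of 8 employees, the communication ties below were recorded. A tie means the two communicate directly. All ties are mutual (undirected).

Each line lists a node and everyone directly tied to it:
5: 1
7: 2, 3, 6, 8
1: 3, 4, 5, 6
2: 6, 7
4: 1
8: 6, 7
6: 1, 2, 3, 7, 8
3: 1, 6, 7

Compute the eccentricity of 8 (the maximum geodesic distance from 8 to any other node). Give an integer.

3

Distances from 8: 1:2, 2:2, 3:2, 4:3, 5:3, 6:1, 7:1.
The largest is 3 (to 5 and 4), so the eccentricity of 8 is 3.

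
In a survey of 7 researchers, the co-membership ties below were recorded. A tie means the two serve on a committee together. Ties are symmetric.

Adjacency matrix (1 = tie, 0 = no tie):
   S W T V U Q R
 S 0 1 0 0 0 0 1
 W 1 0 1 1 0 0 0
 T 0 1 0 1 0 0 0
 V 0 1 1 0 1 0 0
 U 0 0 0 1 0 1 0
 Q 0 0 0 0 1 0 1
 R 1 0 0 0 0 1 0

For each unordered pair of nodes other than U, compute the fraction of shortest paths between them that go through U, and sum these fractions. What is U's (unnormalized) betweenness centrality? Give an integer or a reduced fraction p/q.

3

Pairs whose geodesics pass through U — W–Q: 1/2; T–Q: 1; V–Q: 1; V–R: 1/2.
All other pairs contribute 0.
Summing the contributions gives betweenness(U) = 3.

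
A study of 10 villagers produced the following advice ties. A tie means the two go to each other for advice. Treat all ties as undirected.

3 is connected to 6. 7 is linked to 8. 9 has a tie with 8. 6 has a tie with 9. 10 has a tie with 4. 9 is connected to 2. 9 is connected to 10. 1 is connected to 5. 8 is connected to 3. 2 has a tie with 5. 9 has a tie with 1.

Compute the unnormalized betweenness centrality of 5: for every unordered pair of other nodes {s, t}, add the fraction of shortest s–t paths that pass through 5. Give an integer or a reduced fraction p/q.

Pairs whose geodesics pass through 5 — 1–2: 1/2.
All other pairs contribute 0.
Summing the contributions gives betweenness(5) = 1/2.

1/2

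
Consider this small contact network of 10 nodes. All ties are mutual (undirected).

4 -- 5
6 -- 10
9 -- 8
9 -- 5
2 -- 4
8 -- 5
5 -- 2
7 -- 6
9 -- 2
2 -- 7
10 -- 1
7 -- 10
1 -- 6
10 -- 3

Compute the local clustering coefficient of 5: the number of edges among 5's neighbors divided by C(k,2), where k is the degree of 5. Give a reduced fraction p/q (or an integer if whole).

1/2

5's neighbors: 2, 4, 8, and 9 (k = 4).
Possible neighbor pairs: C(4,2) = 6. Edges among them: 2–4, 2–9, 8–9 → e = 3.
Clustering(5) = 3/6 = 1/2.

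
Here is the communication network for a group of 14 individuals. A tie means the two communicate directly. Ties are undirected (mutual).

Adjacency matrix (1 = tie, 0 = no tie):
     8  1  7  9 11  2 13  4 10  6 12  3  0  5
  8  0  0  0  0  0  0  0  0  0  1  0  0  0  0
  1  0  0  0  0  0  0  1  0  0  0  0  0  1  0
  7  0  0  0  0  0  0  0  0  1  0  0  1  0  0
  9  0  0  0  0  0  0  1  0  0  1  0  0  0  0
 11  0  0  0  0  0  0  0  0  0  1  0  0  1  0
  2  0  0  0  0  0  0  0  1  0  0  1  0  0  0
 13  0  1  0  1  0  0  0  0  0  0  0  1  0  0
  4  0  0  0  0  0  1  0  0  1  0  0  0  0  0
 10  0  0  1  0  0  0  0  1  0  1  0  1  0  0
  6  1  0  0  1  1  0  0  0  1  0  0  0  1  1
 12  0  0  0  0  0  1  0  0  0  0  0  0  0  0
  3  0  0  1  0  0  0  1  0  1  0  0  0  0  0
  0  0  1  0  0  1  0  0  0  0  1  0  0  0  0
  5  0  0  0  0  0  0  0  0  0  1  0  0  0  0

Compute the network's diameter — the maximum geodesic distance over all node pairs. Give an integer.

Eccentricity of each node (its greatest distance to any other): 0:5, 1:6, 2:5, 3:4, 4:4, 5:5, 6:4, 7:4, 8:5, 9:5, 10:3, 11:5, 12:6, 13:5.
The maximum eccentricity is 6, realized for instance by the pair 1–12 via 1 – 0 – 6 – 10 – 4 – 2 – 12. So the diameter is 6.

6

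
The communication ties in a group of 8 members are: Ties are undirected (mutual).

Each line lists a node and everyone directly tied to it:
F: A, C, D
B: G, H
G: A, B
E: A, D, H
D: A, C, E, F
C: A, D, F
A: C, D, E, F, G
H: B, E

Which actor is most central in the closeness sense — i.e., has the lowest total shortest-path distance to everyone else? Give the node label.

A

Farness (sum of distances to all others) for each node — A:9, B:15, C:13, D:11, E:11, F:13, G:12, H:14.
The smallest farness is 9, for A, so A has the highest closeness.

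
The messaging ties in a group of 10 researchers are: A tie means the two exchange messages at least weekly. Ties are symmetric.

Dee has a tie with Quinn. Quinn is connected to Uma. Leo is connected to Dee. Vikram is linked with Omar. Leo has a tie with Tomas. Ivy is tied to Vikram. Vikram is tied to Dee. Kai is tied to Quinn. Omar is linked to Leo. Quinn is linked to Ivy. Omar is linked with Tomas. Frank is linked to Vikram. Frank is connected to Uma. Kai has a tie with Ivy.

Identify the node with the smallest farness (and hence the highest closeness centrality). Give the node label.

Vikram

Farness (sum of distances to all others) for each node — Dee:15, Frank:19, Ivy:17, Kai:21, Leo:19, Omar:18, Quinn:16, Tomas:23, Uma:20, Vikram:14.
The smallest farness is 14, for Vikram, so Vikram has the highest closeness.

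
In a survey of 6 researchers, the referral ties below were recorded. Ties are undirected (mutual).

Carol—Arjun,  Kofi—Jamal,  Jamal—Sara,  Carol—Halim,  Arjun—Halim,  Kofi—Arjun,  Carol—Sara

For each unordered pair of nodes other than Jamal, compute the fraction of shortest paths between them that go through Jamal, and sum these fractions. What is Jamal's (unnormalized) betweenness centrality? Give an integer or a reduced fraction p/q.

Pairs whose geodesics pass through Jamal — Sara–Kofi: 1.
All other pairs contribute 0.
Summing the contributions gives betweenness(Jamal) = 1.

1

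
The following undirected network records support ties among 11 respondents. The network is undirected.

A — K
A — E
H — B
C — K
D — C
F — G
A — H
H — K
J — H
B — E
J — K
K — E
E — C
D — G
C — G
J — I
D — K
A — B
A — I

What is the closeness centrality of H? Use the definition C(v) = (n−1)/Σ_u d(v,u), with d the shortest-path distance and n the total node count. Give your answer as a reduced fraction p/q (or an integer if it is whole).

Distances from H: A:1, B:1, C:2, D:2, E:2, F:4, G:3, I:2, J:1, K:1. Sum = 19.
n = 11, so closeness = 10/19.

10/19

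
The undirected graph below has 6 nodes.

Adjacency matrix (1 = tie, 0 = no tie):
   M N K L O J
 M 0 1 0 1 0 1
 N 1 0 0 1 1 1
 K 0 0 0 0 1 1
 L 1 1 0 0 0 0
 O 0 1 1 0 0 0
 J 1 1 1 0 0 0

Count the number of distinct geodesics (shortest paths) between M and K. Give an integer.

The shortest distance is 2, and the only length-2 path is M–J–K. So there is exactly 1 shortest path.

1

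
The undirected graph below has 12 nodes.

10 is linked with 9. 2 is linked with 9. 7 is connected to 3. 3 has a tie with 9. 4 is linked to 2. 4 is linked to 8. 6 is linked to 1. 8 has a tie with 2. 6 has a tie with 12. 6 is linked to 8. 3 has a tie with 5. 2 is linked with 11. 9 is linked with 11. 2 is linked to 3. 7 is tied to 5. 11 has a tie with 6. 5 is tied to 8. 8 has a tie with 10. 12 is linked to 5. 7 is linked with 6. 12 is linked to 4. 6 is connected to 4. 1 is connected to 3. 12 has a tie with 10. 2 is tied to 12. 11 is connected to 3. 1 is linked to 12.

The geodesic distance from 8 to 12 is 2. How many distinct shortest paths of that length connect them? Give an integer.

The shortest distance is 2. The length-2 paths are: 8–6–12; 8–5–12; 8–4–12; 8–10–12; 8–2–12.
That gives 5 distinct shortest paths.

5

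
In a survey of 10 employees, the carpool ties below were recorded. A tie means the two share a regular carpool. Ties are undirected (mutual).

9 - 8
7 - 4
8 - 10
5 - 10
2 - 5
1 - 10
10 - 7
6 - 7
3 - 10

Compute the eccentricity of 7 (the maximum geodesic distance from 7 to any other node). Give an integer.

3

Distances from 7: 1:2, 2:3, 3:2, 4:1, 5:2, 6:1, 8:2, 9:3, 10:1.
The largest is 3 (to 2 and 9), so the eccentricity of 7 is 3.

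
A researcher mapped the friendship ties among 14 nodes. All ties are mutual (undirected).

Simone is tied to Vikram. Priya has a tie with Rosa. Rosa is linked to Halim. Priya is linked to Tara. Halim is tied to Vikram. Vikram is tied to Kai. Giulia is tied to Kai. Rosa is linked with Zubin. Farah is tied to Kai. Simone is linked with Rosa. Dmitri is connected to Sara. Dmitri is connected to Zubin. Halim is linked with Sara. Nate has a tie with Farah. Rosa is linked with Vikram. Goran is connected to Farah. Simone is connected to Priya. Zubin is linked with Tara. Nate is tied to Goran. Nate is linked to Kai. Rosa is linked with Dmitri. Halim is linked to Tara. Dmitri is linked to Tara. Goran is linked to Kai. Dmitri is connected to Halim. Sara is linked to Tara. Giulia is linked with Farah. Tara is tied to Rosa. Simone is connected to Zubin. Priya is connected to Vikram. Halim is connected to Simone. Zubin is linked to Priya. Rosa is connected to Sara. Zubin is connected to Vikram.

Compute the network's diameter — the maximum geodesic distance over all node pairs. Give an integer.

Eccentricity of each node (its greatest distance to any other): Dmitri:4, Farah:4, Giulia:4, Goran:4, Halim:3, Kai:3, Nate:4, Priya:3, Rosa:3, Sara:4, Simone:3, Tara:4, Vikram:2, Zubin:3.
The maximum eccentricity is 4, realized for instance by the pair Giulia–Tara via Giulia – Kai – Vikram – Halim – Tara. So the diameter is 4.

4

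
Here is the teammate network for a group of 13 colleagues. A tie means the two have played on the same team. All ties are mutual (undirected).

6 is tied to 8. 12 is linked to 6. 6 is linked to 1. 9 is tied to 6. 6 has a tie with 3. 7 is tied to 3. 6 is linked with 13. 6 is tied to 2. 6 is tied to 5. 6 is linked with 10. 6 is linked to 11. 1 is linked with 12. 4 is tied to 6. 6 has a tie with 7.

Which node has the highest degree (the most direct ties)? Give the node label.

Degrees — 1:2, 2:1, 3:2, 4:1, 5:1, 6:12, 7:2, 8:1, 9:1, 10:1, 11:1, 12:2, 13:1.
The maximum is 12, attained only by 6.

6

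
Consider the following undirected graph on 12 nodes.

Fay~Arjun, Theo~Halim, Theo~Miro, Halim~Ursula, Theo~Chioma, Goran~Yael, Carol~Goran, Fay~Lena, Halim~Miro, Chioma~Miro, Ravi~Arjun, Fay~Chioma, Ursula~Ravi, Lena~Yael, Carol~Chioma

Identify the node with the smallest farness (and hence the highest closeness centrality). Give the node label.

Farness (sum of distances to all others) for each node — Arjun:27, Carol:27, Chioma:21, Fay:22, Goran:33, Halim:29, Lena:28, Miro:25, Ravi:31, Theo:25, Ursula:32, Yael:34.
The smallest farness is 21, for Chioma, so Chioma has the highest closeness.

Chioma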